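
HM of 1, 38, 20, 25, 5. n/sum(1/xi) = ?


Sum of reciprocals = 1/1 + 1/38 + 1/20 + 1/25 + 1/5 = 1.316316
HM = 5/1.316316 = 3.7985

HM = 3.7985


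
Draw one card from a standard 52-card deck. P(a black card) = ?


26 black cards in 52 cards
P = 26/52 = 0.5000

P = 0.5000


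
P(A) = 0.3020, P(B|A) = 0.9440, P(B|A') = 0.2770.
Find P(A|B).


P(B) = P(B|A)*P(A) + P(B|A')*P(A')
= 0.9440*0.3020 + 0.2770*0.6980
= 0.285088 + 0.193346 = 0.478434
P(A|B) = 0.285088/0.478434 = 0.5959

P(A|B) = 0.5959


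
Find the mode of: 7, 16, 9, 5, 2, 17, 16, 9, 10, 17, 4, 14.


Frequencies: 2:1, 4:1, 5:1, 7:1, 9:2, 10:1, 14:1, 16:2, 17:2
Max frequency = 2
Mode = 9, 16, 17

Mode = 9, 16, 17


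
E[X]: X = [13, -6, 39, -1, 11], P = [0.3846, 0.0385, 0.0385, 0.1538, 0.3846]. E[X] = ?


E[X] = 13*0.3846 - 6*0.0385 + 39*0.0385 - 1*0.1538 + 11*0.3846
= 4.9998 - 0.2310 + 1.5015 - 0.1538 + 4.2306
= 10.3471

E[X] = 10.3471


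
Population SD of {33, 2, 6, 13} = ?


Mean = 13.5000
Variance = 142.2500
SD = sqrt(142.2500) = 11.9269

SD = 11.9269


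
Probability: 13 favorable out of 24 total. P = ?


P = 13/24 = 0.5417

P = 0.5417


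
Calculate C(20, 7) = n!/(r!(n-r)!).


C(20,7) = 20!/(7! × 13!)
= 2432902008176640000/(5040 × 6227020800)
= 77520

C(20,7) = 77520


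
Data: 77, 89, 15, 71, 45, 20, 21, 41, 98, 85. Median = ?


Sorted: 15, 20, 21, 41, 45, 71, 77, 85, 89, 98
n = 10 (even)
Middle values: 45 and 71
Median = (45+71)/2 = 58.0000

Median = 58.0000


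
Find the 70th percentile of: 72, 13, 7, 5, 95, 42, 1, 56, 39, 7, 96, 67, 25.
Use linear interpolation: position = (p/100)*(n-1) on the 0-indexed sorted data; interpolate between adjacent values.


Sorted: 1, 5, 7, 7, 13, 25, 39, 42, 56, 67, 72, 95, 96
n = 13
Index = 70/100 * 12 = 8.4000
Lower = data[8] = 56, Upper = data[9] = 67
P70 = 56 + 0.4000*(11) = 60.4000

P70 = 60.4000


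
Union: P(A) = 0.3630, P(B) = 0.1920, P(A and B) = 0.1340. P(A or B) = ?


P(A∪B) = 0.3630 + 0.1920 - 0.1340
= 0.5550 - 0.1340
= 0.4210

P(A∪B) = 0.4210


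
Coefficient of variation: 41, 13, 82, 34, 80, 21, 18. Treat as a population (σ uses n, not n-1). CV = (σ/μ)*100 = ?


Mean = 41.2857
SD = 26.6282
CV = (26.6282/41.2857)*100 = 64.4974%

CV = 64.4974%


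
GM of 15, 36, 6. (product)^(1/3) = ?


Product = 15 × 36 × 6 = 3240
GM = 3240^(1/3) = 14.7973

GM = 14.7973


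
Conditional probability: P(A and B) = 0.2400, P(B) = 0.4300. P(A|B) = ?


P(A|B) = 0.2400/0.4300 = 0.5581

P(A|B) = 0.5581


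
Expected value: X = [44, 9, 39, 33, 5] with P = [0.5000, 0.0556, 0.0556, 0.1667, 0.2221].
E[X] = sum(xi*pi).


E[X] = 44*0.5000 + 9*0.0556 + 39*0.0556 + 33*0.1667 + 5*0.2221
= 22.0000 + 0.5004 + 2.1684 + 5.5011 + 1.1105
= 31.2804

E[X] = 31.2804


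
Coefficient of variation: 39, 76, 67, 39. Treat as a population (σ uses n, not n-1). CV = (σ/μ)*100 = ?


Mean = 55.2500
SD = 16.5586
CV = (16.5586/55.2500)*100 = 29.9703%

CV = 29.9703%


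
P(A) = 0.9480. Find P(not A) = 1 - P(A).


P(not A) = 1 - 0.9480 = 0.0520

P(not A) = 0.0520


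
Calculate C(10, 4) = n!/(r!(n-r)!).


C(10,4) = 10!/(4! × 6!)
= 3628800/(24 × 720)
= 210

C(10,4) = 210


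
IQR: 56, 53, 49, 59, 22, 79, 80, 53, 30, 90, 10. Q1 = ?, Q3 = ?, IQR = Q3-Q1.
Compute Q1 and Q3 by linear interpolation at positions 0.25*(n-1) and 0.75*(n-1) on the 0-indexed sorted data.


Sorted: 10, 22, 30, 49, 53, 53, 56, 59, 79, 80, 90
Q1 (25th %ile) = 39.5000
Q3 (75th %ile) = 69.0000
IQR = 69.0000 - 39.5000 = 29.5000

IQR = 29.5000


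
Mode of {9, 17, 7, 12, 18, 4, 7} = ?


Frequencies: 4:1, 7:2, 9:1, 12:1, 17:1, 18:1
Max frequency = 2
Mode = 7

Mode = 7


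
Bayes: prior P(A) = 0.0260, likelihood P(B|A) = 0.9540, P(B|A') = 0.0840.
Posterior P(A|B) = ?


P(B) = P(B|A)*P(A) + P(B|A')*P(A')
= 0.9540*0.0260 + 0.0840*0.9740
= 0.024804 + 0.081816 = 0.106620
P(A|B) = 0.024804/0.106620 = 0.2326

P(A|B) = 0.2326


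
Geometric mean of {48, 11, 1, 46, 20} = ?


Product = 48 × 11 × 1 × 46 × 20 = 485760
GM = 485760^(1/5) = 13.7178

GM = 13.7178


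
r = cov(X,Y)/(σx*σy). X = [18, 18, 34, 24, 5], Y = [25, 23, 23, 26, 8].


Mean X = 19.8000, Mean Y = 21.0000
SD X = 9.431861, SD Y = 6.603030
Cov = 46.200000
r = 46.200000/(9.431861*6.603030) = 0.7418

r = 0.7418


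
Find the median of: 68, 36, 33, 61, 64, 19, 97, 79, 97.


Sorted: 19, 33, 36, 61, 64, 68, 79, 97, 97
n = 9 (odd)
Middle value = 64

Median = 64


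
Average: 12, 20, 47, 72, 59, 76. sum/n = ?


Sum = 12 + 20 + 47 + 72 + 59 + 76 = 286
n = 6
Mean = 286/6 = 47.6667

Mean = 47.6667


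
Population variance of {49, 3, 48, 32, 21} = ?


Mean = 30.6000
Squared deviations: 338.5600, 761.7600, 302.7600, 1.9600, 92.1600
Sum = 1497.2000
Variance = 1497.2000/5 = 299.4400

Variance = 299.4400


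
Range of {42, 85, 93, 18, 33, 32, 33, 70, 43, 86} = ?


Max = 93, Min = 18
Range = 93 - 18 = 75

Range = 75


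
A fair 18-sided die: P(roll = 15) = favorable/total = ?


Favorable outcomes (roll = 15): 1
Total outcomes = 18
P = 1/18 = 0.0556

P = 0.0556


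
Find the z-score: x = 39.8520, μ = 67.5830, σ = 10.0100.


z = (39.8520 - 67.5830)/10.0100
= -27.7310/10.0100
= -2.7703

z = -2.7703


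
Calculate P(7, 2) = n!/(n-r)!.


P(7,2) = 7!/5!
= 5040/120
= 42

P(7,2) = 42


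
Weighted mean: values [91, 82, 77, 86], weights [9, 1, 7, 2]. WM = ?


Numerator = 91*9 + 82*1 + 77*7 + 86*2 = 1612
Denominator = 9 + 1 + 7 + 2 = 19
WM = 1612/19 = 84.8421

WM = 84.8421


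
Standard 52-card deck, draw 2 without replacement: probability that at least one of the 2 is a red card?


P(at least one) = 1 - P(none)
P(none) = (26/52) × (25/51) = 0.245098
P(at least one) = 1 - 0.245098 = 0.7549

P = 0.7549


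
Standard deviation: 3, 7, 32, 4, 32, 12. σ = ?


Mean = 15.0000
Variance = 152.6667
SD = sqrt(152.6667) = 12.3558

SD = 12.3558


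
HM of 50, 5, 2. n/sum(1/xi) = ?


Sum of reciprocals = 1/50 + 1/5 + 1/2 = 0.720000
HM = 3/0.720000 = 4.1667

HM = 4.1667


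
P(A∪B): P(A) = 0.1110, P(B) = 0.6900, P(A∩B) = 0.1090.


P(A∪B) = 0.1110 + 0.6900 - 0.1090
= 0.8010 - 0.1090
= 0.6920

P(A∪B) = 0.6920


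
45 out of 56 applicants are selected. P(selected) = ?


P = 45/56 = 0.8036

P = 0.8036


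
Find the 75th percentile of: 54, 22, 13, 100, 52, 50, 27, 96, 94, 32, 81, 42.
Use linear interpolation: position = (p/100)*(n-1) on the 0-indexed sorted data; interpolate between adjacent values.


Sorted: 13, 22, 27, 32, 42, 50, 52, 54, 81, 94, 96, 100
n = 12
Index = 75/100 * 11 = 8.2500
Lower = data[8] = 81, Upper = data[9] = 94
P75 = 81 + 0.2500*(13) = 84.2500

P75 = 84.2500


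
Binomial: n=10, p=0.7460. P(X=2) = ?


C(10,2) = 45
p^2 = 0.556516
(1-p)^8 = 1.732486e-05
P = 45 * 0.556516 * 1.732486e-05 = 0.0004

P(X=2) = 0.0004


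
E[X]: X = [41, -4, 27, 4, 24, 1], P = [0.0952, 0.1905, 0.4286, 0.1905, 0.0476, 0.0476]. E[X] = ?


E[X] = 41*0.0952 - 4*0.1905 + 27*0.4286 + 4*0.1905 + 24*0.0476 + 1*0.0476
= 3.9032 - 0.7620 + 11.5722 + 0.7620 + 1.1424 + 0.0476
= 16.6654

E[X] = 16.6654


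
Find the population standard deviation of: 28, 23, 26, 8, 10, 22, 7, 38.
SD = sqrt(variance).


Mean = 20.2500
Variance = 106.1875
SD = sqrt(106.1875) = 10.3047

SD = 10.3047


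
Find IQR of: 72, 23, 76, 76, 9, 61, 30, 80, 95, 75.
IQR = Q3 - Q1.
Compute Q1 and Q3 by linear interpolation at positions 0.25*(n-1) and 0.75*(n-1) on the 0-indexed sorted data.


Sorted: 9, 23, 30, 61, 72, 75, 76, 76, 80, 95
Q1 (25th %ile) = 37.7500
Q3 (75th %ile) = 76.0000
IQR = 76.0000 - 37.7500 = 38.2500

IQR = 38.2500


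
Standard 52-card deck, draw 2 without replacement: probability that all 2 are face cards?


P(all face cards) = (12/52) × (11/51)
= 0.0498

P = 0.0498


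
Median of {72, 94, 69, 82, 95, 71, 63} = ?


Sorted: 63, 69, 71, 72, 82, 94, 95
n = 7 (odd)
Middle value = 72

Median = 72


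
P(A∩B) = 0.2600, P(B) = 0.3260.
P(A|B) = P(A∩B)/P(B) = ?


P(A|B) = 0.2600/0.3260 = 0.7975

P(A|B) = 0.7975


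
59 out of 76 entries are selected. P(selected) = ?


P = 59/76 = 0.7763

P = 0.7763


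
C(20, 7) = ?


C(20,7) = 20!/(7! × 13!)
= 2432902008176640000/(5040 × 6227020800)
= 77520

C(20,7) = 77520


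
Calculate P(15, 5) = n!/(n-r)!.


P(15,5) = 15!/10!
= 1307674368000/3628800
= 360360

P(15,5) = 360360


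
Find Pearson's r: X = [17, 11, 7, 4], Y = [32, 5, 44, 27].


Mean X = 9.7500, Mean Y = 27.0000
SD X = 4.866981, SD Y = 14.124447
Cov = -9.500000
r = -9.500000/(4.866981*14.124447) = -0.1382

r = -0.1382


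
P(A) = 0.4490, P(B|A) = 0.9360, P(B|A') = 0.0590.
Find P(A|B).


P(B) = P(B|A)*P(A) + P(B|A')*P(A')
= 0.9360*0.4490 + 0.0590*0.5510
= 0.420264 + 0.032509 = 0.452773
P(A|B) = 0.420264/0.452773 = 0.9282

P(A|B) = 0.9282


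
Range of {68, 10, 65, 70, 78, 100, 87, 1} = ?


Max = 100, Min = 1
Range = 100 - 1 = 99

Range = 99


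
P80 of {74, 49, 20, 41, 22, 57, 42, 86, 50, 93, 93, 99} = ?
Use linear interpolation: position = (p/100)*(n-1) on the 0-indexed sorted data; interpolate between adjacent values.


Sorted: 20, 22, 41, 42, 49, 50, 57, 74, 86, 93, 93, 99
n = 12
Index = 80/100 * 11 = 8.8000
Lower = data[8] = 86, Upper = data[9] = 93
P80 = 86 + 0.8000*(7) = 91.6000

P80 = 91.6000


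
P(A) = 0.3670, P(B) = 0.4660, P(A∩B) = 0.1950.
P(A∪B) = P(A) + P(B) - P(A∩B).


P(A∪B) = 0.3670 + 0.4660 - 0.1950
= 0.8330 - 0.1950
= 0.6380

P(A∪B) = 0.6380


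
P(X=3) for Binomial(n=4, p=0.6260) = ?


C(4,3) = 4
p^3 = 0.245314
(1-p)^1 = 0.374000
P = 4 * 0.245314 * 0.374000 = 0.3670

P(X=3) = 0.3670


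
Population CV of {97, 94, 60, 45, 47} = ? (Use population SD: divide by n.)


Mean = 68.6000
SD = 22.5796
CV = (22.5796/68.6000)*100 = 32.9149%

CV = 32.9149%


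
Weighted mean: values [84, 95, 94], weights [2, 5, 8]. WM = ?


Numerator = 84*2 + 95*5 + 94*8 = 1395
Denominator = 2 + 5 + 8 = 15
WM = 1395/15 = 93.0000

WM = 93.0000


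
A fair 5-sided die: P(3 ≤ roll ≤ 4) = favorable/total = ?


Favorable outcomes (3 ≤ roll ≤ 4): 2
Total outcomes = 5
P = 2/5 = 0.4000

P = 0.4000


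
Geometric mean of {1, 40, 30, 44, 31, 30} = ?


Product = 1 × 40 × 30 × 44 × 31 × 30 = 49104000
GM = 49104000^(1/6) = 19.1361

GM = 19.1361


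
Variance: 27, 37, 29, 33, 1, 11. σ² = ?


Mean = 23.0000
Squared deviations: 16.0000, 196.0000, 36.0000, 100.0000, 484.0000, 144.0000
Sum = 976.0000
Variance = 976.0000/6 = 162.6667

Variance = 162.6667


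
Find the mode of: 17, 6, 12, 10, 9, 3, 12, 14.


Frequencies: 3:1, 6:1, 9:1, 10:1, 12:2, 14:1, 17:1
Max frequency = 2
Mode = 12

Mode = 12


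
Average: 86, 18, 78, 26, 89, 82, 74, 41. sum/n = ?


Sum = 86 + 18 + 78 + 26 + 89 + 82 + 74 + 41 = 494
n = 8
Mean = 494/8 = 61.7500

Mean = 61.7500


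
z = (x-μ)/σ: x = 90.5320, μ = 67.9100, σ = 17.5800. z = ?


z = (90.5320 - 67.9100)/17.5800
= 22.6220/17.5800
= 1.2868

z = 1.2868


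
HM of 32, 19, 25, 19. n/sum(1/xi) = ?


Sum of reciprocals = 1/32 + 1/19 + 1/25 + 1/19 = 0.176513
HM = 4/0.176513 = 22.6612

HM = 22.6612


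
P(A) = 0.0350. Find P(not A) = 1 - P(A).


P(not A) = 1 - 0.0350 = 0.9650

P(not A) = 0.9650


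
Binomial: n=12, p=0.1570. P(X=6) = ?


C(12,6) = 924
p^6 = 1.497607e-05
(1-p)^6 = 0.358893
P = 924 * 1.497607e-05 * 0.358893 = 0.0050

P(X=6) = 0.0050


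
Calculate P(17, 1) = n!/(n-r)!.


P(17,1) = 17!/16!
= 355687428096000/20922789888000
= 17

P(17,1) = 17


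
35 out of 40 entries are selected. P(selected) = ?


P = 35/40 = 0.8750

P = 0.8750


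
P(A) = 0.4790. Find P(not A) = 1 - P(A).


P(not A) = 1 - 0.4790 = 0.5210

P(not A) = 0.5210


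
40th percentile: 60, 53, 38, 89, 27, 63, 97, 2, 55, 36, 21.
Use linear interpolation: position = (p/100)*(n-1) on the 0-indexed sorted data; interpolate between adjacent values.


Sorted: 2, 21, 27, 36, 38, 53, 55, 60, 63, 89, 97
n = 11
Index = 40/100 * 10 = 4.0000
Lower = data[4] = 38, Upper = data[5] = 53
P40 = 38 + 0*(15) = 38.0000

P40 = 38.0000


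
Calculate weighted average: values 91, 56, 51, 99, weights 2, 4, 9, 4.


Numerator = 91*2 + 56*4 + 51*9 + 99*4 = 1261
Denominator = 2 + 4 + 9 + 4 = 19
WM = 1261/19 = 66.3684

WM = 66.3684


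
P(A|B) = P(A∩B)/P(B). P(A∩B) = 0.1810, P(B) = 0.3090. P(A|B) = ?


P(A|B) = 0.1810/0.3090 = 0.5858

P(A|B) = 0.5858


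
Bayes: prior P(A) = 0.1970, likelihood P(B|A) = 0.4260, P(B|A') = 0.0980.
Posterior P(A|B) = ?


P(B) = P(B|A)*P(A) + P(B|A')*P(A')
= 0.4260*0.1970 + 0.0980*0.8030
= 0.083922 + 0.078694 = 0.162616
P(A|B) = 0.083922/0.162616 = 0.5161

P(A|B) = 0.5161


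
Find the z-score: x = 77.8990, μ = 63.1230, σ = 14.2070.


z = (77.8990 - 63.1230)/14.2070
= 14.7760/14.2070
= 1.0401

z = 1.0401


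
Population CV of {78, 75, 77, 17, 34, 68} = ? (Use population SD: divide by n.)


Mean = 58.1667
SD = 23.8287
CV = (23.8287/58.1667)*100 = 40.9662%

CV = 40.9662%


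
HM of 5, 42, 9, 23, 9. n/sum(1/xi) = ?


Sum of reciprocals = 1/5 + 1/42 + 1/9 + 1/23 + 1/9 = 0.489510
HM = 5/0.489510 = 10.2143

HM = 10.2143


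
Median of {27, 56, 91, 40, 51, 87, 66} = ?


Sorted: 27, 40, 51, 56, 66, 87, 91
n = 7 (odd)
Middle value = 56

Median = 56


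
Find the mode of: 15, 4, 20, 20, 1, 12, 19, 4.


Frequencies: 1:1, 4:2, 12:1, 15:1, 19:1, 20:2
Max frequency = 2
Mode = 4, 20

Mode = 4, 20


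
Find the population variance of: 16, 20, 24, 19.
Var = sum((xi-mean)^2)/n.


Mean = 19.7500
Squared deviations: 14.0625, 0.0625, 18.0625, 0.5625
Sum = 32.7500
Variance = 32.7500/4 = 8.1875

Variance = 8.1875


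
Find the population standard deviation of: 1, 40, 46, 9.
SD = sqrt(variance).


Mean = 24.0000
Variance = 373.5000
SD = sqrt(373.5000) = 19.3261

SD = 19.3261


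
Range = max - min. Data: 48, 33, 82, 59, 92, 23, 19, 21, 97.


Max = 97, Min = 19
Range = 97 - 19 = 78

Range = 78


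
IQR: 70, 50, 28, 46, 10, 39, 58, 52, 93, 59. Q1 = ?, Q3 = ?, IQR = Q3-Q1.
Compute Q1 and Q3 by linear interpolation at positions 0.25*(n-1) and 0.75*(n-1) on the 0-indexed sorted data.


Sorted: 10, 28, 39, 46, 50, 52, 58, 59, 70, 93
Q1 (25th %ile) = 40.7500
Q3 (75th %ile) = 58.7500
IQR = 58.7500 - 40.7500 = 18.0000

IQR = 18.0000


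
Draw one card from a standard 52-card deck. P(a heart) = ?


13 hearts in 52 cards
P = 13/52 = 0.2500

P = 0.2500


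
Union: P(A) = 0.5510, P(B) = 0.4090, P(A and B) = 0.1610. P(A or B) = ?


P(A∪B) = 0.5510 + 0.4090 - 0.1610
= 0.9600 - 0.1610
= 0.7990

P(A∪B) = 0.7990


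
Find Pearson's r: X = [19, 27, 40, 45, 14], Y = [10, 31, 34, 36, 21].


Mean X = 29.0000, Mean Y = 26.4000
SD X = 11.882761, SD Y = 9.687105
Cov = 94.600000
r = 94.600000/(11.882761*9.687105) = 0.8218

r = 0.8218


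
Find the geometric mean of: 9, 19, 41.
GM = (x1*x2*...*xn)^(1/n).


Product = 9 × 19 × 41 = 7011
GM = 7011^(1/3) = 19.1393

GM = 19.1393


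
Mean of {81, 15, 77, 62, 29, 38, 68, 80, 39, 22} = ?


Sum = 81 + 15 + 77 + 62 + 29 + 38 + 68 + 80 + 39 + 22 = 511
n = 10
Mean = 511/10 = 51.1000

Mean = 51.1000


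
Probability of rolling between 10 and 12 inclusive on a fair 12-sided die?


Favorable outcomes (10 ≤ roll ≤ 12): 3
Total outcomes = 12
P = 3/12 = 0.2500

P = 0.2500


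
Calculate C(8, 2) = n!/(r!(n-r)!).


C(8,2) = 8!/(2! × 6!)
= 40320/(2 × 720)
= 28

C(8,2) = 28


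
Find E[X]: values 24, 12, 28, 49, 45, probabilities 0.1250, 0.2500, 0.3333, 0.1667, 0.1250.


E[X] = 24*0.1250 + 12*0.2500 + 28*0.3333 + 49*0.1667 + 45*0.1250
= 3.0000 + 3.0000 + 9.3324 + 8.1683 + 5.6250
= 29.1257

E[X] = 29.1257


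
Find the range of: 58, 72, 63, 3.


Max = 72, Min = 3
Range = 72 - 3 = 69

Range = 69


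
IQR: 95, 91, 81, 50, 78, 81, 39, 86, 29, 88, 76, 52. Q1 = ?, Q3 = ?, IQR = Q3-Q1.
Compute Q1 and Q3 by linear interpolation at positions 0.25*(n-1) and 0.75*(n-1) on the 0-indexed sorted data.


Sorted: 29, 39, 50, 52, 76, 78, 81, 81, 86, 88, 91, 95
Q1 (25th %ile) = 51.5000
Q3 (75th %ile) = 86.5000
IQR = 86.5000 - 51.5000 = 35.0000

IQR = 35.0000


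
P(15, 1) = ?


P(15,1) = 15!/14!
= 1307674368000/87178291200
= 15

P(15,1) = 15


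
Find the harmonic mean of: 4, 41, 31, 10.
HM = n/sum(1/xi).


Sum of reciprocals = 1/4 + 1/41 + 1/31 + 1/10 = 0.406648
HM = 4/0.406648 = 9.8365

HM = 9.8365


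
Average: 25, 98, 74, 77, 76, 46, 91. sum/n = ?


Sum = 25 + 98 + 74 + 77 + 76 + 46 + 91 = 487
n = 7
Mean = 487/7 = 69.5714

Mean = 69.5714


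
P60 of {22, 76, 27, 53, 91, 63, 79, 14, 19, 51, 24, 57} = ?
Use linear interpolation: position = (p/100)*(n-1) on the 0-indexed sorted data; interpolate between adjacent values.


Sorted: 14, 19, 22, 24, 27, 51, 53, 57, 63, 76, 79, 91
n = 12
Index = 60/100 * 11 = 6.6000
Lower = data[6] = 53, Upper = data[7] = 57
P60 = 53 + 0.6000*(4) = 55.4000

P60 = 55.4000


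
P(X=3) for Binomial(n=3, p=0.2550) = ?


C(3,3) = 1
p^3 = 0.016581
(1-p)^0 = 1.000000
P = 1 * 0.016581 * 1.000000 = 0.0166

P(X=3) = 0.0166


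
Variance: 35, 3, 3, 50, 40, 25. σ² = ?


Mean = 26.0000
Squared deviations: 81.0000, 529.0000, 529.0000, 576.0000, 196.0000, 1.0000
Sum = 1912.0000
Variance = 1912.0000/6 = 318.6667

Variance = 318.6667


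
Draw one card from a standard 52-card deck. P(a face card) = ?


12 face cards in 52 cards
P = 12/52 = 0.2308

P = 0.2308


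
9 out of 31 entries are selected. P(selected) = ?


P = 9/31 = 0.2903

P = 0.2903


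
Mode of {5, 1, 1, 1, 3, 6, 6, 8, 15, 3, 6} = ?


Frequencies: 1:3, 3:2, 5:1, 6:3, 8:1, 15:1
Max frequency = 3
Mode = 1, 6

Mode = 1, 6


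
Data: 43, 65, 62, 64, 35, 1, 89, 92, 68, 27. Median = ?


Sorted: 1, 27, 35, 43, 62, 64, 65, 68, 89, 92
n = 10 (even)
Middle values: 62 and 64
Median = (62+64)/2 = 63.0000

Median = 63.0000


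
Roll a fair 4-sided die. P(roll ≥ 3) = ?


Favorable outcomes (roll ≥ 3): 2
Total outcomes = 4
P = 2/4 = 0.5000

P = 0.5000


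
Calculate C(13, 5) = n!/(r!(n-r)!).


C(13,5) = 13!/(5! × 8!)
= 6227020800/(120 × 40320)
= 1287

C(13,5) = 1287


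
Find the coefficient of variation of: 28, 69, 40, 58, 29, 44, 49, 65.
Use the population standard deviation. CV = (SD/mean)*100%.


Mean = 47.7500
SD = 14.4547
CV = (14.4547/47.7500)*100 = 30.2716%

CV = 30.2716%


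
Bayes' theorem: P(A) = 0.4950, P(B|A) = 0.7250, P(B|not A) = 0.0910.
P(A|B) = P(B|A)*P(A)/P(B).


P(B) = P(B|A)*P(A) + P(B|A')*P(A')
= 0.7250*0.4950 + 0.0910*0.5050
= 0.358875 + 0.045955 = 0.404830
P(A|B) = 0.358875/0.404830 = 0.8865

P(A|B) = 0.8865


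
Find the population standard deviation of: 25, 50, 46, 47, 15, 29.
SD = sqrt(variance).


Mean = 35.3333
Variance = 170.8889
SD = sqrt(170.8889) = 13.0724

SD = 13.0724


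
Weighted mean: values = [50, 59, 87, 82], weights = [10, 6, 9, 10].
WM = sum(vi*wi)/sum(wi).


Numerator = 50*10 + 59*6 + 87*9 + 82*10 = 2457
Denominator = 10 + 6 + 9 + 10 = 35
WM = 2457/35 = 70.2000

WM = 70.2000


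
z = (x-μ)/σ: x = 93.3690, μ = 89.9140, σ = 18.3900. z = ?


z = (93.3690 - 89.9140)/18.3900
= 3.4550/18.3900
= 0.1879

z = 0.1879


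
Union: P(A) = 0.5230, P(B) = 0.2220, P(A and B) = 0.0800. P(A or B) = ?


P(A∪B) = 0.5230 + 0.2220 - 0.0800
= 0.7450 - 0.0800
= 0.6650

P(A∪B) = 0.6650


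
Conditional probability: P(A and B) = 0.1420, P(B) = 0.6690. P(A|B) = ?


P(A|B) = 0.1420/0.6690 = 0.2123

P(A|B) = 0.2123


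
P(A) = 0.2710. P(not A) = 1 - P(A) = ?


P(not A) = 1 - 0.2710 = 0.7290

P(not A) = 0.7290


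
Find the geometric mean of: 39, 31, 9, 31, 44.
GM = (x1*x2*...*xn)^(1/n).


Product = 39 × 31 × 9 × 31 × 44 = 14841684
GM = 14841684^(1/5) = 27.1830

GM = 27.1830


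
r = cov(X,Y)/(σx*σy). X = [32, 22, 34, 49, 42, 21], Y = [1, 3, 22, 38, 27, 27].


Mean X = 33.3333, Mean Y = 19.6667
SD X = 10.027739, SD Y = 13.387390
Cov = 79.277778
r = 79.277778/(10.027739*13.387390) = 0.5905

r = 0.5905


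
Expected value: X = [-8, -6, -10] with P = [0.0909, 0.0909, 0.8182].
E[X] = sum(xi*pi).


E[X] = -8*0.0909 - 6*0.0909 - 10*0.8182
= -0.7272 - 0.5454 - 8.1820
= -9.4546

E[X] = -9.4546


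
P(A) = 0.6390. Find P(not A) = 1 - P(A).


P(not A) = 1 - 0.6390 = 0.3610

P(not A) = 0.3610


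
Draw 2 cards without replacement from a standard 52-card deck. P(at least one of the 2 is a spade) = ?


P(at least one) = 1 - P(none)
P(none) = (39/52) × (38/51) = 0.558824
P(at least one) = 1 - 0.558824 = 0.4412

P = 0.4412


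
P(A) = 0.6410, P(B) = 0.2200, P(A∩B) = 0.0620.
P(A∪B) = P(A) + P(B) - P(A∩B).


P(A∪B) = 0.6410 + 0.2200 - 0.0620
= 0.8610 - 0.0620
= 0.7990

P(A∪B) = 0.7990


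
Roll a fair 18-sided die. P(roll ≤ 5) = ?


Favorable outcomes (roll ≤ 5): 5
Total outcomes = 18
P = 5/18 = 0.2778

P = 0.2778


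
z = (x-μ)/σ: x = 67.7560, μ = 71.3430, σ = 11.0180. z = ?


z = (67.7560 - 71.3430)/11.0180
= -3.5870/11.0180
= -0.3256

z = -0.3256


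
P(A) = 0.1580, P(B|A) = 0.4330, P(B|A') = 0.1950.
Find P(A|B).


P(B) = P(B|A)*P(A) + P(B|A')*P(A')
= 0.4330*0.1580 + 0.1950*0.8420
= 0.068414 + 0.164190 = 0.232604
P(A|B) = 0.068414/0.232604 = 0.2941

P(A|B) = 0.2941


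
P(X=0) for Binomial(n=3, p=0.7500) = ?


C(3,0) = 1
p^0 = 1.000000
(1-p)^3 = 0.015625
P = 1 * 1.000000 * 0.015625 = 0.0156

P(X=0) = 0.0156


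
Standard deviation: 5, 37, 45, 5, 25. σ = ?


Mean = 23.4000
Variance = 266.2400
SD = sqrt(266.2400) = 16.3169

SD = 16.3169


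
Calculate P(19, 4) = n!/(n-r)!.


P(19,4) = 19!/15!
= 121645100408832000/1307674368000
= 93024

P(19,4) = 93024


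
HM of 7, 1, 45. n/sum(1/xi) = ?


Sum of reciprocals = 1/7 + 1/1 + 1/45 = 1.165079
HM = 3/1.165079 = 2.5749

HM = 2.5749


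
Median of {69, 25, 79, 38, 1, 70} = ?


Sorted: 1, 25, 38, 69, 70, 79
n = 6 (even)
Middle values: 38 and 69
Median = (38+69)/2 = 53.5000

Median = 53.5000


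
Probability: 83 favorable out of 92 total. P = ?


P = 83/92 = 0.9022

P = 0.9022


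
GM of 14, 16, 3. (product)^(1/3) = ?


Product = 14 × 16 × 3 = 672
GM = 672^(1/3) = 8.7590

GM = 8.7590


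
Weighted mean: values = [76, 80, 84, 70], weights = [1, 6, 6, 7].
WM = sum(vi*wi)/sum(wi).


Numerator = 76*1 + 80*6 + 84*6 + 70*7 = 1550
Denominator = 1 + 6 + 6 + 7 = 20
WM = 1550/20 = 77.5000

WM = 77.5000


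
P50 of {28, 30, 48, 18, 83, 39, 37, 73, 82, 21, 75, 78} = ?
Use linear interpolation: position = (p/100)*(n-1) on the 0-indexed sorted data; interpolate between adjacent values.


Sorted: 18, 21, 28, 30, 37, 39, 48, 73, 75, 78, 82, 83
n = 12
Index = 50/100 * 11 = 5.5000
Lower = data[5] = 39, Upper = data[6] = 48
P50 = 39 + 0.5000*(9) = 43.5000

P50 = 43.5000


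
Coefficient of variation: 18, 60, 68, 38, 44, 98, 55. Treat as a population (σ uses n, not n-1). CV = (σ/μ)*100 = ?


Mean = 54.4286
SD = 23.3597
CV = (23.3597/54.4286)*100 = 42.9180%

CV = 42.9180%


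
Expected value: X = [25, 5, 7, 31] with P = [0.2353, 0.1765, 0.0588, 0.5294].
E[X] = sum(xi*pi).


E[X] = 25*0.2353 + 5*0.1765 + 7*0.0588 + 31*0.5294
= 5.8825 + 0.8825 + 0.4116 + 16.4114
= 23.5880

E[X] = 23.5880


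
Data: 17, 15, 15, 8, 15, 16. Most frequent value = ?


Frequencies: 8:1, 15:3, 16:1, 17:1
Max frequency = 3
Mode = 15

Mode = 15


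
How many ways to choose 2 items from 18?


C(18,2) = 18!/(2! × 16!)
= 6402373705728000/(2 × 20922789888000)
= 153

C(18,2) = 153


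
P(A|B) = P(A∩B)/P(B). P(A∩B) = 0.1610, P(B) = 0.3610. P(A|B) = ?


P(A|B) = 0.1610/0.3610 = 0.4460

P(A|B) = 0.4460


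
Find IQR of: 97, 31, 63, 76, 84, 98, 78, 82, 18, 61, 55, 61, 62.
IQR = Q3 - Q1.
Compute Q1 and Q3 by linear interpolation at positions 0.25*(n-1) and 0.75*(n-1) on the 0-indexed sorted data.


Sorted: 18, 31, 55, 61, 61, 62, 63, 76, 78, 82, 84, 97, 98
Q1 (25th %ile) = 61.0000
Q3 (75th %ile) = 82.0000
IQR = 82.0000 - 61.0000 = 21.0000

IQR = 21.0000


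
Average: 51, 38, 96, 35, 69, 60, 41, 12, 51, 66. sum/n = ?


Sum = 51 + 38 + 96 + 35 + 69 + 60 + 41 + 12 + 51 + 66 = 519
n = 10
Mean = 519/10 = 51.9000

Mean = 51.9000


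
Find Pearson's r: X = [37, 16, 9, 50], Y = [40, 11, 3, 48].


Mean X = 28.0000, Mean Y = 25.5000
SD X = 16.355427, SD Y = 18.927493
Cov = 306.750000
r = 306.750000/(16.355427*18.927493) = 0.9909

r = 0.9909


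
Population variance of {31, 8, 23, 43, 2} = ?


Mean = 21.4000
Squared deviations: 92.1600, 179.5600, 2.5600, 466.5600, 376.3600
Sum = 1117.2000
Variance = 1117.2000/5 = 223.4400

Variance = 223.4400


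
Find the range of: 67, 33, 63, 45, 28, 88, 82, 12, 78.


Max = 88, Min = 12
Range = 88 - 12 = 76

Range = 76


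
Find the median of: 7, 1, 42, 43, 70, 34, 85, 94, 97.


Sorted: 1, 7, 34, 42, 43, 70, 85, 94, 97
n = 9 (odd)
Middle value = 43

Median = 43


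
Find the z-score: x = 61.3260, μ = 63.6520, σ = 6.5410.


z = (61.3260 - 63.6520)/6.5410
= -2.3260/6.5410
= -0.3556

z = -0.3556


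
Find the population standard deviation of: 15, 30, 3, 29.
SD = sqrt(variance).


Mean = 19.2500
Variance = 123.1875
SD = sqrt(123.1875) = 11.0990

SD = 11.0990


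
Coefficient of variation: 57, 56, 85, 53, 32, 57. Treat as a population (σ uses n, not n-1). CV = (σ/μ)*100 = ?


Mean = 56.6667
SD = 15.4128
CV = (15.4128/56.6667)*100 = 27.1991%

CV = 27.1991%


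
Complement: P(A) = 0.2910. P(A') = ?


P(not A) = 1 - 0.2910 = 0.7090

P(not A) = 0.7090


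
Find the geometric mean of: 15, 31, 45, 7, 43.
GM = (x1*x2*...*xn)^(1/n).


Product = 15 × 31 × 45 × 7 × 43 = 6298425
GM = 6298425^(1/5) = 22.9006

GM = 22.9006


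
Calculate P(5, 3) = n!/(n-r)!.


P(5,3) = 5!/2!
= 120/2
= 60

P(5,3) = 60


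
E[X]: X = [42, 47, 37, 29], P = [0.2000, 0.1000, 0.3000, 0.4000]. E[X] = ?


E[X] = 42*0.2000 + 47*0.1000 + 37*0.3000 + 29*0.4000
= 8.4000 + 4.7000 + 11.1000 + 11.6000
= 35.8000

E[X] = 35.8000


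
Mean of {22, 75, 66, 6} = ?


Sum = 22 + 75 + 66 + 6 = 169
n = 4
Mean = 169/4 = 42.2500

Mean = 42.2500


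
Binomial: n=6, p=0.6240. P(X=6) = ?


C(6,6) = 1
p^6 = 0.059035
(1-p)^0 = 1.000000
P = 1 * 0.059035 * 1.000000 = 0.0590

P(X=6) = 0.0590


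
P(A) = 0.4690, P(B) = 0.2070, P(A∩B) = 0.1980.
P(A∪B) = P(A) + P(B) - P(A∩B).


P(A∪B) = 0.4690 + 0.2070 - 0.1980
= 0.6760 - 0.1980
= 0.4780

P(A∪B) = 0.4780


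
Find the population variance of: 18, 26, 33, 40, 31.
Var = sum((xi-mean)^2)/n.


Mean = 29.6000
Squared deviations: 134.5600, 12.9600, 11.5600, 108.1600, 1.9600
Sum = 269.2000
Variance = 269.2000/5 = 53.8400

Variance = 53.8400


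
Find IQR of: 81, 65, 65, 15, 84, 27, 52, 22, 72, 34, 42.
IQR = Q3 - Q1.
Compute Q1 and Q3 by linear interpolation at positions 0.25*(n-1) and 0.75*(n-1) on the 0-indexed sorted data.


Sorted: 15, 22, 27, 34, 42, 52, 65, 65, 72, 81, 84
Q1 (25th %ile) = 30.5000
Q3 (75th %ile) = 68.5000
IQR = 68.5000 - 30.5000 = 38.0000

IQR = 38.0000


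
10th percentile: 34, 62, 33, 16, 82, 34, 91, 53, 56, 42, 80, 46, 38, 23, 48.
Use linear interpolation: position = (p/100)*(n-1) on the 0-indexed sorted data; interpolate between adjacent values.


Sorted: 16, 23, 33, 34, 34, 38, 42, 46, 48, 53, 56, 62, 80, 82, 91
n = 15
Index = 10/100 * 14 = 1.4000
Lower = data[1] = 23, Upper = data[2] = 33
P10 = 23 + 0.4000*(10) = 27.0000

P10 = 27.0000


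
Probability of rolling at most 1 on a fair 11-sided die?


Favorable outcomes (roll ≤ 1): 1
Total outcomes = 11
P = 1/11 = 0.0909

P = 0.0909


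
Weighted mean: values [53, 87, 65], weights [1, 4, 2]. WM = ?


Numerator = 53*1 + 87*4 + 65*2 = 531
Denominator = 1 + 4 + 2 = 7
WM = 531/7 = 75.8571

WM = 75.8571


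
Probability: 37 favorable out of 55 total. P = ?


P = 37/55 = 0.6727

P = 0.6727


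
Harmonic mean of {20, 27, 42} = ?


Sum of reciprocals = 1/20 + 1/27 + 1/42 = 0.110847
HM = 3/0.110847 = 27.0644

HM = 27.0644


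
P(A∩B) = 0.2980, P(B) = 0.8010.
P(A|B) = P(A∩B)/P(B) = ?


P(A|B) = 0.2980/0.8010 = 0.3720

P(A|B) = 0.3720


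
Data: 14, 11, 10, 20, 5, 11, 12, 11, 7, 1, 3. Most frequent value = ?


Frequencies: 1:1, 3:1, 5:1, 7:1, 10:1, 11:3, 12:1, 14:1, 20:1
Max frequency = 3
Mode = 11

Mode = 11


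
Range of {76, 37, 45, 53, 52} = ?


Max = 76, Min = 37
Range = 76 - 37 = 39

Range = 39


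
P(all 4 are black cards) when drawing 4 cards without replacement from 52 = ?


P(all black cards) = (26/52) × (25/51) × (24/50) × (23/49)
= 0.0552

P = 0.0552


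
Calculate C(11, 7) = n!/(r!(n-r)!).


C(11,7) = 11!/(7! × 4!)
= 39916800/(5040 × 24)
= 330

C(11,7) = 330


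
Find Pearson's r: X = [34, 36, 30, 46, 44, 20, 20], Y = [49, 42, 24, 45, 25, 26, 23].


Mean X = 32.8571, Mean Y = 33.4286
SD X = 9.612916, SD Y = 10.513354
Cov = 51.346939
r = 51.346939/(9.612916*10.513354) = 0.5081

r = 0.5081


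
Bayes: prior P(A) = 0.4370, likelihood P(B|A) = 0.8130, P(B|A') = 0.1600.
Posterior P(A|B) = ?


P(B) = P(B|A)*P(A) + P(B|A')*P(A')
= 0.8130*0.4370 + 0.1600*0.5630
= 0.355281 + 0.090080 = 0.445361
P(A|B) = 0.355281/0.445361 = 0.7977

P(A|B) = 0.7977


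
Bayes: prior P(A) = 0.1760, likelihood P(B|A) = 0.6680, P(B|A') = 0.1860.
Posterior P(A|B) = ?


P(B) = P(B|A)*P(A) + P(B|A')*P(A')
= 0.6680*0.1760 + 0.1860*0.8240
= 0.117568 + 0.153264 = 0.270832
P(A|B) = 0.117568/0.270832 = 0.4341

P(A|B) = 0.4341


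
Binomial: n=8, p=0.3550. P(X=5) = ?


C(8,5) = 56
p^5 = 0.005638
(1-p)^3 = 0.268336
P = 56 * 0.005638 * 0.268336 = 0.0847

P(X=5) = 0.0847


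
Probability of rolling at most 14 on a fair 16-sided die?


Favorable outcomes (roll ≤ 14): 14
Total outcomes = 16
P = 14/16 = 0.8750

P = 0.8750


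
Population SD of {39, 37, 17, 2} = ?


Mean = 23.7500
Variance = 231.6875
SD = sqrt(231.6875) = 15.2213

SD = 15.2213


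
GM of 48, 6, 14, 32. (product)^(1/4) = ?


Product = 48 × 6 × 14 × 32 = 129024
GM = 129024^(1/4) = 18.9525

GM = 18.9525


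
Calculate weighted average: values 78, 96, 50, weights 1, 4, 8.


Numerator = 78*1 + 96*4 + 50*8 = 862
Denominator = 1 + 4 + 8 = 13
WM = 862/13 = 66.3077

WM = 66.3077


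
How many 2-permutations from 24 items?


P(24,2) = 24!/22!
= 620448401733239439360000/1124000727777607680000
= 552

P(24,2) = 552


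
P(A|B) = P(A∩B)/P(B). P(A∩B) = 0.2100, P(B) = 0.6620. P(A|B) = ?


P(A|B) = 0.2100/0.6620 = 0.3172

P(A|B) = 0.3172


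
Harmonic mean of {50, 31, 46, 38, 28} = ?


Sum of reciprocals = 1/50 + 1/31 + 1/46 + 1/38 + 1/28 = 0.136027
HM = 5/0.136027 = 36.7573

HM = 36.7573


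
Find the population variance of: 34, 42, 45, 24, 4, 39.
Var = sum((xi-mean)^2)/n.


Mean = 31.3333
Squared deviations: 7.1111, 113.7778, 186.7778, 53.7778, 747.1111, 58.7778
Sum = 1167.3333
Variance = 1167.3333/6 = 194.5556

Variance = 194.5556


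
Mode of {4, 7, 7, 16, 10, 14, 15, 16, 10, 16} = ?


Frequencies: 4:1, 7:2, 10:2, 14:1, 15:1, 16:3
Max frequency = 3
Mode = 16

Mode = 16


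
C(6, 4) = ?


C(6,4) = 6!/(4! × 2!)
= 720/(24 × 2)
= 15

C(6,4) = 15


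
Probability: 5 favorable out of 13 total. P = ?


P = 5/13 = 0.3846

P = 0.3846


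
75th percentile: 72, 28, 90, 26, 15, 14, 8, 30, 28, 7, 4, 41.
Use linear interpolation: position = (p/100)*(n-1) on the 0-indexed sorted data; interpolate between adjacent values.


Sorted: 4, 7, 8, 14, 15, 26, 28, 28, 30, 41, 72, 90
n = 12
Index = 75/100 * 11 = 8.2500
Lower = data[8] = 30, Upper = data[9] = 41
P75 = 30 + 0.2500*(11) = 32.7500

P75 = 32.7500


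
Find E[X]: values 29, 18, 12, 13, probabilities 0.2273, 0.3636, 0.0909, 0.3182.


E[X] = 29*0.2273 + 18*0.3636 + 12*0.0909 + 13*0.3182
= 6.5917 + 6.5448 + 1.0908 + 4.1366
= 18.3639

E[X] = 18.3639


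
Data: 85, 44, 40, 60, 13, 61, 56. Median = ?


Sorted: 13, 40, 44, 56, 60, 61, 85
n = 7 (odd)
Middle value = 56

Median = 56


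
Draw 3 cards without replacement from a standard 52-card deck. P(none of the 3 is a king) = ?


P(no kings) = (48/52) × (47/51) × (46/50)
= 0.7826

P = 0.7826


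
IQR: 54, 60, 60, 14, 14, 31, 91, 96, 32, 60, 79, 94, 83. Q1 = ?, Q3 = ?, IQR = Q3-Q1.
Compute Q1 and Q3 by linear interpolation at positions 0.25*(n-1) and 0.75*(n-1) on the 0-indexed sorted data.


Sorted: 14, 14, 31, 32, 54, 60, 60, 60, 79, 83, 91, 94, 96
Q1 (25th %ile) = 32.0000
Q3 (75th %ile) = 83.0000
IQR = 83.0000 - 32.0000 = 51.0000

IQR = 51.0000


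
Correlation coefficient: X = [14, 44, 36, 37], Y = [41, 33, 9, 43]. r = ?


Mean X = 32.7500, Mean Y = 31.5000
SD X = 11.255554, SD Y = 13.518506
Cov = -46.375000
r = -46.375000/(11.255554*13.518506) = -0.3048

r = -0.3048


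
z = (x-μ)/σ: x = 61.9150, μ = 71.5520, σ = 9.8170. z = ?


z = (61.9150 - 71.5520)/9.8170
= -9.6370/9.8170
= -0.9817

z = -0.9817


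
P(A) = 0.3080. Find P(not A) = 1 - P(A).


P(not A) = 1 - 0.3080 = 0.6920

P(not A) = 0.6920


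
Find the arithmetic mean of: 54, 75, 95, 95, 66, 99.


Sum = 54 + 75 + 95 + 95 + 66 + 99 = 484
n = 6
Mean = 484/6 = 80.6667

Mean = 80.6667


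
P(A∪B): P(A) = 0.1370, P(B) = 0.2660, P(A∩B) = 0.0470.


P(A∪B) = 0.1370 + 0.2660 - 0.0470
= 0.4030 - 0.0470
= 0.3560

P(A∪B) = 0.3560


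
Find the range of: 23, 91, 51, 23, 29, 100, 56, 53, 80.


Max = 100, Min = 23
Range = 100 - 23 = 77

Range = 77


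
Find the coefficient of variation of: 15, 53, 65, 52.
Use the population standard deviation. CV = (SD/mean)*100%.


Mean = 46.2500
SD = 18.7533
CV = (18.7533/46.2500)*100 = 40.5477%

CV = 40.5477%


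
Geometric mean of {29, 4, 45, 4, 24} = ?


Product = 29 × 4 × 45 × 4 × 24 = 501120
GM = 501120^(1/5) = 13.8035

GM = 13.8035


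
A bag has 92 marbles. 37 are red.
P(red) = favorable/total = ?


P = 37/92 = 0.4022

P = 0.4022


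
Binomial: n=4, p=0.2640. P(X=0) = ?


C(4,0) = 1
p^0 = 1.000000
(1-p)^4 = 0.293435
P = 1 * 1.000000 * 0.293435 = 0.2934

P(X=0) = 0.2934


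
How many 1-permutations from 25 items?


P(25,1) = 25!/24!
= 15511210043330985984000000/620448401733239439360000
= 25

P(25,1) = 25


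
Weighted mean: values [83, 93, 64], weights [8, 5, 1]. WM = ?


Numerator = 83*8 + 93*5 + 64*1 = 1193
Denominator = 8 + 5 + 1 = 14
WM = 1193/14 = 85.2143

WM = 85.2143


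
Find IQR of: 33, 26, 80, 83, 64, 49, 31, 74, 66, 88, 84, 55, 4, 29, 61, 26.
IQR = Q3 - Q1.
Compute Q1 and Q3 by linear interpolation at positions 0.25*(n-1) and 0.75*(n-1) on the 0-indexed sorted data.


Sorted: 4, 26, 26, 29, 31, 33, 49, 55, 61, 64, 66, 74, 80, 83, 84, 88
Q1 (25th %ile) = 30.5000
Q3 (75th %ile) = 75.5000
IQR = 75.5000 - 30.5000 = 45.0000

IQR = 45.0000


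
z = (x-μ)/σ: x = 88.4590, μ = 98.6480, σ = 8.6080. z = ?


z = (88.4590 - 98.6480)/8.6080
= -10.1890/8.6080
= -1.1837

z = -1.1837


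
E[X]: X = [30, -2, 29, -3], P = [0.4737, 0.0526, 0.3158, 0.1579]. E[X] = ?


E[X] = 30*0.4737 - 2*0.0526 + 29*0.3158 - 3*0.1579
= 14.2110 - 0.1052 + 9.1582 - 0.4737
= 22.7903

E[X] = 22.7903


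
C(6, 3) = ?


C(6,3) = 6!/(3! × 3!)
= 720/(6 × 6)
= 20

C(6,3) = 20


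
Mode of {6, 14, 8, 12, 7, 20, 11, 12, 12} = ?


Frequencies: 6:1, 7:1, 8:1, 11:1, 12:3, 14:1, 20:1
Max frequency = 3
Mode = 12

Mode = 12


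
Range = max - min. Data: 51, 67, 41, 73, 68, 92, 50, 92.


Max = 92, Min = 41
Range = 92 - 41 = 51

Range = 51


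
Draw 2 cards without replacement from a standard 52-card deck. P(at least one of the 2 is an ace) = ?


P(at least one) = 1 - P(none)
P(none) = (48/52) × (47/51) = 0.850679
P(at least one) = 1 - 0.850679 = 0.1493

P = 0.1493


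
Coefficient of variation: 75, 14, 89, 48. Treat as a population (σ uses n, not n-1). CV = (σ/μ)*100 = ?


Mean = 56.5000
SD = 28.6225
CV = (28.6225/56.5000)*100 = 50.6594%

CV = 50.6594%


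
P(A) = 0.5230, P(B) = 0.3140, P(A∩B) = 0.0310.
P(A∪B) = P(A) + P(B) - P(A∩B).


P(A∪B) = 0.5230 + 0.3140 - 0.0310
= 0.8370 - 0.0310
= 0.8060

P(A∪B) = 0.8060


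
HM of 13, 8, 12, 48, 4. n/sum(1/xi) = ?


Sum of reciprocals = 1/13 + 1/8 + 1/12 + 1/48 + 1/4 = 0.556090
HM = 5/0.556090 = 8.9914

HM = 8.9914


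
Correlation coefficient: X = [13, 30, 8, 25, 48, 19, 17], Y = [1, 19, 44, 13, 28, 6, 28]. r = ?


Mean X = 22.8571, Mean Y = 19.8571
SD X = 12.275743, SD Y = 13.684491
Cov = 2.408163
r = 2.408163/(12.275743*13.684491) = 0.0143

r = 0.0143


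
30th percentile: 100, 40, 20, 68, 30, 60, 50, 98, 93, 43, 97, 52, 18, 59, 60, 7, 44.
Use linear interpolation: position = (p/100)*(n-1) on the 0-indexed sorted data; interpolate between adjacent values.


Sorted: 7, 18, 20, 30, 40, 43, 44, 50, 52, 59, 60, 60, 68, 93, 97, 98, 100
n = 17
Index = 30/100 * 16 = 4.8000
Lower = data[4] = 40, Upper = data[5] = 43
P30 = 40 + 0.8000*(3) = 42.4000

P30 = 42.4000


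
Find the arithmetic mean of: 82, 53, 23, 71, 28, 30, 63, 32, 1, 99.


Sum = 82 + 53 + 23 + 71 + 28 + 30 + 63 + 32 + 1 + 99 = 482
n = 10
Mean = 482/10 = 48.2000

Mean = 48.2000


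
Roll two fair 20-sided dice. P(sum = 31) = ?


Total outcomes = 20×20 = 400
Favorable (sum = 31): 10
P = 10/400 = 0.0250

P = 0.0250


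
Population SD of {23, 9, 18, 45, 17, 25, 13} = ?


Mean = 21.4286
Variance = 118.2449
SD = sqrt(118.2449) = 10.8740

SD = 10.8740


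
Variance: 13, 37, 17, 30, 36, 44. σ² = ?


Mean = 29.5000
Squared deviations: 272.2500, 56.2500, 156.2500, 0.2500, 42.2500, 210.2500
Sum = 737.5000
Variance = 737.5000/6 = 122.9167

Variance = 122.9167


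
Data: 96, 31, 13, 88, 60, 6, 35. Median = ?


Sorted: 6, 13, 31, 35, 60, 88, 96
n = 7 (odd)
Middle value = 35

Median = 35


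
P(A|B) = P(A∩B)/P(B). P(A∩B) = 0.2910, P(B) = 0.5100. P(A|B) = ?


P(A|B) = 0.2910/0.5100 = 0.5706

P(A|B) = 0.5706


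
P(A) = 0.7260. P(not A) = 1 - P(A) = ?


P(not A) = 1 - 0.7260 = 0.2740

P(not A) = 0.2740


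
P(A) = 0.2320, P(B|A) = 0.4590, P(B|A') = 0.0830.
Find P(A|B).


P(B) = P(B|A)*P(A) + P(B|A')*P(A')
= 0.4590*0.2320 + 0.0830*0.7680
= 0.106488 + 0.063744 = 0.170232
P(A|B) = 0.106488/0.170232 = 0.6255

P(A|B) = 0.6255


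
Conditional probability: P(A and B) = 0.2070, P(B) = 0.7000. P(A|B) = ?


P(A|B) = 0.2070/0.7000 = 0.2957

P(A|B) = 0.2957


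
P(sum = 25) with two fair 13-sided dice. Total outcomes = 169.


Total outcomes = 13×13 = 169
Favorable (sum = 25): 2
P = 2/169 = 0.0118

P = 0.0118


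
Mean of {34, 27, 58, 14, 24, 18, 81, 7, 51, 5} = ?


Sum = 34 + 27 + 58 + 14 + 24 + 18 + 81 + 7 + 51 + 5 = 319
n = 10
Mean = 319/10 = 31.9000

Mean = 31.9000


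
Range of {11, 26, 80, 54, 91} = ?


Max = 91, Min = 11
Range = 91 - 11 = 80

Range = 80


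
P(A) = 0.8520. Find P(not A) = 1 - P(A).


P(not A) = 1 - 0.8520 = 0.1480

P(not A) = 0.1480


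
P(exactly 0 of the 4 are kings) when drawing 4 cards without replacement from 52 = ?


Hypergeometric: P(X=0) = C(4,0)·C(48,4) / C(52,4)
= 1 × 194580 / 270725
= 194580/270725 = 0.7187

P = 0.7187


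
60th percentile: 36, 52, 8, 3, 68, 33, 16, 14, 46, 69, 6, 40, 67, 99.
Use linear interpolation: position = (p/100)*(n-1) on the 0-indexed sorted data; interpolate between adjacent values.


Sorted: 3, 6, 8, 14, 16, 33, 36, 40, 46, 52, 67, 68, 69, 99
n = 14
Index = 60/100 * 13 = 7.8000
Lower = data[7] = 40, Upper = data[8] = 46
P60 = 40 + 0.8000*(6) = 44.8000

P60 = 44.8000


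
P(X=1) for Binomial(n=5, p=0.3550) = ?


C(5,1) = 5
p^1 = 0.355000
(1-p)^4 = 0.173077
P = 5 * 0.355000 * 0.173077 = 0.3072

P(X=1) = 0.3072


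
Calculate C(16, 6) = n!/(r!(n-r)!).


C(16,6) = 16!/(6! × 10!)
= 20922789888000/(720 × 3628800)
= 8008

C(16,6) = 8008
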